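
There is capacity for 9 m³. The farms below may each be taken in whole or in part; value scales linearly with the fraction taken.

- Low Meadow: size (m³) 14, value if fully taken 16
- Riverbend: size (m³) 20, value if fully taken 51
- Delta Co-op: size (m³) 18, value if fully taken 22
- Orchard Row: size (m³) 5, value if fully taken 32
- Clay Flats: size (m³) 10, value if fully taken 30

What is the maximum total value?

Best value per unit of size first: Orchard Row 32/5≈6.4, Clay Flats 30/10≈3, Riverbend 51/20≈2.55, Delta Co-op 22/18≈1.22, Low Meadow 16/14≈1.14.
Take all of Orchard Row (5 m³, value 32) — 4 m³ left.
Fill the last 4 m³ with part of Clay Flats: 4/10 of it earns 12.
Total value = 44.

44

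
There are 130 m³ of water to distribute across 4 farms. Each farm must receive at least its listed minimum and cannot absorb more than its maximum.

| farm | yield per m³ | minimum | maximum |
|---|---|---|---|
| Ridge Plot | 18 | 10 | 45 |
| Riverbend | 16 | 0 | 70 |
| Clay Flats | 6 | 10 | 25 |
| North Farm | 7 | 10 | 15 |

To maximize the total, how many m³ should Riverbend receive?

Meeting every minimum uses 10+0+10+10 = 30 m³, leaving 100.
Rank by yield per m³: Ridge Plot 18 > Riverbend 16 > North Farm 7 > Clay Flats 6.
Ridge Plot takes 35 more to reach its cap of 45 — 65 left.
Only 65 left; Riverbend takes them to reach 65.

65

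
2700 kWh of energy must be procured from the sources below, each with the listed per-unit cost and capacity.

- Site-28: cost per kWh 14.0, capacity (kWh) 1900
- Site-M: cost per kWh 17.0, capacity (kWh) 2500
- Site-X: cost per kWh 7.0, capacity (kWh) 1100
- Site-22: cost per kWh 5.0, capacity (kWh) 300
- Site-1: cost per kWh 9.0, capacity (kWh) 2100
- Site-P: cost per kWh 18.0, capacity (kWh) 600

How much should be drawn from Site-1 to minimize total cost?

Cheapest first:
Site-22 at 5.0: take all 300 kWh ; 2400 still needed.
Take 1100 from Site-X at 7.0 ; need 1300 more.
Site-1 (9.0): take the remaining 1300 ; done.
Site-28, Site-M, Site-P: unused.

1300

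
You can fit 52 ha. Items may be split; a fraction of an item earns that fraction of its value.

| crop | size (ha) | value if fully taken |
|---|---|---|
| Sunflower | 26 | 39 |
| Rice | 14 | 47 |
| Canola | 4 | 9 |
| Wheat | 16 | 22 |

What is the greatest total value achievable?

Best value per unit of size first: Rice 47/14≈3.36, Canola 9/4≈2.25, Sunflower 39/26≈1.5, Wheat 22/16≈1.38.
Take all of Rice (14 ha, value 47) → 38 ha left.
Take all of Canola (4 ha, value 9) → 34 ha left.
Sunflower: take in full, 26 ha for value 39 → 8 left.
Fill the last 8 ha with part of Wheat: 8/16 of it earns 11.
Total value = 106.

106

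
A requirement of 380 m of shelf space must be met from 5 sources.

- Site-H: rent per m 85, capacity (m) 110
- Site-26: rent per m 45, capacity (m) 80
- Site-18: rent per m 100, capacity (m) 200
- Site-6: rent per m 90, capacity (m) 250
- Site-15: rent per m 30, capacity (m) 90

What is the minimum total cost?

24650

Cheapest first:
Take 90 from Site-15 at 30 → need 290 more.
Take 80 from Site-26 at 45 → need 210 more.
Take 110 from Site-H at 85 → need 100 more.
Site-6 (90): take the remaining 100 → done.
Site-18: unused.
Cost = 90×30 + 80×45 + 110×85 + 100×90 = 24650.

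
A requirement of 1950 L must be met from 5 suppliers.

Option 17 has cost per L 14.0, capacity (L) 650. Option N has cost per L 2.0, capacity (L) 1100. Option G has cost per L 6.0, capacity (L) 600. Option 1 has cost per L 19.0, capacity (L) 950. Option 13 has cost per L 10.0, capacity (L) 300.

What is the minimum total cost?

8300

Fill from the cheapest supplier first.
Option N at 2.0: take all 1100 L ; 850 still needed.
Option G (6.0): use full 600 ; 250 L to go.
Take 250 from Option 13 at 10.0 to finish.
Option 17, Option 1: unused.
Cost = 1100×2.0 + 600×6.0 + 250×10.0 = 8300.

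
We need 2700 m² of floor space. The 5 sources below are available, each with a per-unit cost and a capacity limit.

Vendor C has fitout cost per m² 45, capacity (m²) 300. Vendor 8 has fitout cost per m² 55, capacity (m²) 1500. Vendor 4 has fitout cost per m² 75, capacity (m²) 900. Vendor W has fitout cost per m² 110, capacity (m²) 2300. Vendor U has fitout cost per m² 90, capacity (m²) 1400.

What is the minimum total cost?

Cheapest first:
Vendor C at 45: take all 300 m² — 2400 still needed.
Vendor 8 (55): use full 1500 — 900 m² to go.
Vendor 4 at 75: take all 900 m² — 0 still needed.
Vendor U, Vendor W: unused.
Cost = 300×45 + 1500×55 + 900×75 = 163500.

163500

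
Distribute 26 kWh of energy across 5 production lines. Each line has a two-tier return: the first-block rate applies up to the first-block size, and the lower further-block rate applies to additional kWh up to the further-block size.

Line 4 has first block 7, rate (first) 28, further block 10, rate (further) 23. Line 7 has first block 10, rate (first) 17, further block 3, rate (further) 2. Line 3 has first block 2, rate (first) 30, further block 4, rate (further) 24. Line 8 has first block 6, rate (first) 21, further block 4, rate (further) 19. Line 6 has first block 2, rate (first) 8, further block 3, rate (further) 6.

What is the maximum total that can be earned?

645

Order all 10 blocks by rate: Line 3/tier1 30 > Line 4/tier1 28 > Line 3/tier2 24 > Line 4/tier2 23 > Line 8/tier1 21 > Line 8/tier2 19 > Line 7/tier1 17 > Line 6/tier1 8 > Line 6/tier2 6 > Line 7/tier2 2.
Line 3/tier1 (30): +2 — 24 left.
Line 4 tier1 at 28: fill all 7 — 17 left.
Line 3/tier2 (24): +4 — 13 left.
Line 4 tier2 at 23: fill all 10 — 3 left.
3 remain; put them into Line 8 tier1 at 21.
Total = 30×2 + 28×7 + 24×4 + 23×10 + 21×3 = 645.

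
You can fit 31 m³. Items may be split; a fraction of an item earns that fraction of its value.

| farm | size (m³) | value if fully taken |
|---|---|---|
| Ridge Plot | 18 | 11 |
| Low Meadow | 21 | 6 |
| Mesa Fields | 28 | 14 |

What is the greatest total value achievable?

17.5

Rank by value-to-size ratio: Ridge Plot 11/18≈0.611, Mesa Fields 14/28≈0.5, Low Meadow 6/21≈0.286.
Take all of Ridge Plot (18 m³, value 11) ; 13 m³ left.
Only 13 m³ remain; take 13/28 of Mesa Fields for value 14×13/28 = 6.5.
Total value = 17.5.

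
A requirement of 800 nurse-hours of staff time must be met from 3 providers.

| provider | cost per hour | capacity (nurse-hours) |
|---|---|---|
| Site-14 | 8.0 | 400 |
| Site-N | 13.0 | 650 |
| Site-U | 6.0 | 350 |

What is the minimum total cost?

Use providers in increasing cost order.
Site-U (6.0): use full 350 → 450 nurse-hours to go.
Site-14 (8.0): use full 400 → 50 nurse-hours to go.
Site-N (13.0): take the remaining 50 → done.
Cost = 350×6.0 + 400×8.0 + 50×13.0 = 5950.

5950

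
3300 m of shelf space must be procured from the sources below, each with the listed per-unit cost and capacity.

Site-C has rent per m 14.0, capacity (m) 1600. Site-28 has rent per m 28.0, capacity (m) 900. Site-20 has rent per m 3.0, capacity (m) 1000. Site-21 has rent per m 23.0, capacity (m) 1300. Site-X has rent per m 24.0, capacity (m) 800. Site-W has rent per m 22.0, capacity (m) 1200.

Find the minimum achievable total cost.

Use sources in increasing cost order.
Site-20 at 3.0: take all 1000 m — 2300 still needed.
Take 1600 from Site-C at 14.0 — need 700 more.
Site-W at 22.0: take 700 of its 1200 — requirement met.
Site-21, Site-X, Site-28: unused.
Cost = 1000×3.0 + 1600×14.0 + 700×22.0 = 40800.

40800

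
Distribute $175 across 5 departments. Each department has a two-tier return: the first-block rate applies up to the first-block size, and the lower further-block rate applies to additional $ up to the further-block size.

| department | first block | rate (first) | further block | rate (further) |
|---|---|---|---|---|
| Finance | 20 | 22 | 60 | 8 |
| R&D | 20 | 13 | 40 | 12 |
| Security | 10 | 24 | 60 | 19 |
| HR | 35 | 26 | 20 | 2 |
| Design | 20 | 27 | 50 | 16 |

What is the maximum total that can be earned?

3750

Order all 10 blocks by rate: Design/T1 27 > HR/T1 26 > Security/T1 24 > Finance/T1 22 > Security/T2 19 > Design/T2 16 > R&D/T1 13 > R&D/T2 12 > Finance/T2 8 > HR/T2 2.
Design T1 at 27: fill all 20 ; 155 left.
HR T1 at 26: fill all 35 ; 120 left.
Security/T1 (24): +10 ; 110 left.
Finance/T1 (22): +20 ; 90 left.
Security/T2 (19): +60 ; 30 left.
30 remain; put them into Design T2 at 16.
Total = 27×20 + 26×35 + 24×10 + 22×20 + 19×60 + 16×30 = 3750.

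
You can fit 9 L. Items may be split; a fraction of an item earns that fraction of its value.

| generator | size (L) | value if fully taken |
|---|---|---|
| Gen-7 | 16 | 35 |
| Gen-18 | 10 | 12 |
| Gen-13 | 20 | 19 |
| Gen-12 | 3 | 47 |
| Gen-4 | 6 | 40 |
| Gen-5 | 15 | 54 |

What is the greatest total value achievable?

Sort by value density: Gen-12 47/3≈15.7, Gen-4 40/6≈6.67, Gen-5 54/15≈3.6, Gen-7 35/16≈2.19, Gen-18 12/10≈1.2, Gen-13 19/20≈0.95.
Gen-12: take in full, 3 L for value 47 — 6 left.
Gen-4: take in full, 6 L for value 40 — 0 left.
Total value = 87.

87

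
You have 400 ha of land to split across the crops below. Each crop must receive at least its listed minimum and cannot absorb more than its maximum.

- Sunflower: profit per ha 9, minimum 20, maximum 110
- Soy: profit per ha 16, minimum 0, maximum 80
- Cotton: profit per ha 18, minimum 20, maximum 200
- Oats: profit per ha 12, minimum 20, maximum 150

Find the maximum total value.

Meeting every minimum uses 20+0+20+20 = 60 ha, leaving 340.
Order the crops by profit per ha: Cotton 18 > Soy 16 > Oats 12 > Sunflower 9.
Cotton: +180 to 200 (cap) ; 160 left.
Soy: +80 to 80 (cap) ; 80 left.
Oats has room for 130 more but only 80 remain, so it gets 100.
Total = 9×20 + 16×80 + 18×200 + 12×100 = 6260.

6260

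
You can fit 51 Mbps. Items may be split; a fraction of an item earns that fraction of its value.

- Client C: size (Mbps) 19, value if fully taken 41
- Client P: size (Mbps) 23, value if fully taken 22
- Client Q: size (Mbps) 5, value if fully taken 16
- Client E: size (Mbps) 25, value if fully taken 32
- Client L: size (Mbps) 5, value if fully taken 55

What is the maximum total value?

140.16

Rank by value-to-size ratio: Client L 55/5≈11, Client Q 16/5≈3.2, Client C 41/19≈2.16, Client E 32/25≈1.28, Client P 22/23≈0.957.
All 5 Mbps of Client L fit (value 55) — 46 remain.
All 5 Mbps of Client Q fit (value 16) — 41 remain.
All 19 Mbps of Client C fit (value 41) — 22 remain.
Fill the last 22 Mbps with part of Client E: 22/25 of it earns 28.16.
Total value = 140.16.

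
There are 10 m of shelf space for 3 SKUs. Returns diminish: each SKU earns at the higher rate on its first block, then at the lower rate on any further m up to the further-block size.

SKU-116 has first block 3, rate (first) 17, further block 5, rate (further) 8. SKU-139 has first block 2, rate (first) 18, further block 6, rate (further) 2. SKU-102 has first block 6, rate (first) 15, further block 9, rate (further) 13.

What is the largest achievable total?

Treat each block as its own option and order by rate: SKU-139/T1 18 > SKU-116/T1 17 > SKU-102/T1 15 > SKU-102/T2 13 > SKU-116/T2 8 > SKU-139/T2 2.
Fill SKU-139 T1 block (2 at 18) → 8 left.
Fill SKU-116 T1 block (3 at 17) → 5 left.
5 remain; put them into SKU-102 T1 at 15.
Total = 18×2 + 17×3 + 15×5 = 162.

162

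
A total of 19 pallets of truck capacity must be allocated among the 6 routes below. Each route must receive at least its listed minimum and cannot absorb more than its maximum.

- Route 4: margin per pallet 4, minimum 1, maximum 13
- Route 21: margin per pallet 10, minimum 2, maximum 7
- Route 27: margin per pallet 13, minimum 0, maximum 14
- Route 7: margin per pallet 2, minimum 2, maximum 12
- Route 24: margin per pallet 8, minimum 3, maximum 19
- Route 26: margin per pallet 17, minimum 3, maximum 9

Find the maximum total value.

Meeting every minimum uses 1+2+0+2+3+3 = 11 pallets, leaving 8.
Rank by margin per pallet: Route 26 17 > Route 27 13 > Route 21 10 > Route 24 8 > Route 4 4 > Route 7 2.
Route 26 takes 6 more to reach its cap of 9 ; 2 left.
Route 27: +2 (room for 14) → 2. Pool exhausted.
Total = 4×1 + 10×2 + 13×2 + 2×2 + 8×3 + 17×9 = 231.

231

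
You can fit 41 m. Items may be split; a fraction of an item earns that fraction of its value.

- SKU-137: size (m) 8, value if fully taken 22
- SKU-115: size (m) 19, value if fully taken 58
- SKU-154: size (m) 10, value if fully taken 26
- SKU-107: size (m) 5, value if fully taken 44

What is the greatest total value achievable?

Rank by value-to-size ratio: SKU-107 44/5≈8.8, SKU-115 58/19≈3.05, SKU-137 22/8≈2.75, SKU-154 26/10≈2.6.
All 5 m of SKU-107 fit (value 44) — 36 remain.
All 19 m of SKU-115 fit (value 58) — 17 remain.
SKU-137: take in full, 8 m for value 22 — 9 left.
Fill the last 9 m with part of SKU-154: 9/10 of it earns 23.4.
Total value = 147.4.

147.4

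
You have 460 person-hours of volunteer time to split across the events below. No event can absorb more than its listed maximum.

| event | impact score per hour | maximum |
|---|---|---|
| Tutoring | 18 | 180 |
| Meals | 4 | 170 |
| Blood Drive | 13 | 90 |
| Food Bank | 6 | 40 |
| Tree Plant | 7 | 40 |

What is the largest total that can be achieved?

Highest impact score per hour first: Tutoring 18 > Blood Drive 13 > Tree Plant 7 > Food Bank 6 > Meals 4.
Give Tutoring 180 to hit its cap of 180 → 280 left.
Blood Drive takes 90 to reach its cap of 90 → 190 left.
Tree Plant takes 40 to reach its cap of 40 → 150 left.
Give Food Bank 40 to hit its cap of 40 → 110 left.
Meals has room for 170 but only 110 remain, so it gets 110.
Total = 18×180 + 4×110 + 13×90 + 6×40 + 7×40 = 5370.

5370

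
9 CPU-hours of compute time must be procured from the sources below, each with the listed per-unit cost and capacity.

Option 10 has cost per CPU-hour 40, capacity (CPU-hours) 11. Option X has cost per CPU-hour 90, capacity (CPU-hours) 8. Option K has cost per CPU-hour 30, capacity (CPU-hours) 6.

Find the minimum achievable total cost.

Fill from the cheapest source first.
Option K (30): use full 6 ; 3 CPU-hours to go.
Option 10 (40): take the remaining 3 ; done.
Option X: unused.
Cost = 6×30 + 3×40 = 300.

300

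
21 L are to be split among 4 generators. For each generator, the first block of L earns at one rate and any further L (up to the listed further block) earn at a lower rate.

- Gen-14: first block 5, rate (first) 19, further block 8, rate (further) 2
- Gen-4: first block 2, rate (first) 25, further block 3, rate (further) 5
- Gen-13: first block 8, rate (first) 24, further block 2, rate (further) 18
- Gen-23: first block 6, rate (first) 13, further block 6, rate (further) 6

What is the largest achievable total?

Order all 8 blocks by rate: Gen-4/first 25 > Gen-13/first 24 > Gen-14/first 19 > Gen-13/second 18 > Gen-23/first 13 > Gen-23/second 6 > Gen-4/second 5 > Gen-14/second 2.
Gen-4 first at 25: fill all 2 — 19 left.
Gen-13/first (24): +8 — 11 left.
Fill Gen-14 first block (5 at 19) — 6 left.
Gen-13 second at 18: fill all 2 — 4 left.
Gen-23 first at 13: only 4 left, fill 4.
Total = 25×2 + 24×8 + 19×5 + 18×2 + 13×4 = 425.

425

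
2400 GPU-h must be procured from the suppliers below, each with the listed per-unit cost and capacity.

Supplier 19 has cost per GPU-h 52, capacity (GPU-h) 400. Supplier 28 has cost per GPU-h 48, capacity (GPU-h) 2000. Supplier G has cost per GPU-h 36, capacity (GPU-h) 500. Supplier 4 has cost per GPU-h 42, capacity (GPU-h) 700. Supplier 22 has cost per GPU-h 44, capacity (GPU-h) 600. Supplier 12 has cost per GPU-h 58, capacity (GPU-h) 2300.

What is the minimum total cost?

Fill from the cheapest supplier first.
Take 500 from Supplier G at 36 ; need 1900 more.
Supplier 4 at 42: take all 700 GPU-h ; 1200 still needed.
Supplier 22 at 44: take all 600 GPU-h ; 600 still needed.
Take 600 from Supplier 28 at 48 to finish.
Supplier 19, Supplier 12: unused.
Cost = 500×36 + 700×42 + 600×44 + 600×48 = 102600.

102600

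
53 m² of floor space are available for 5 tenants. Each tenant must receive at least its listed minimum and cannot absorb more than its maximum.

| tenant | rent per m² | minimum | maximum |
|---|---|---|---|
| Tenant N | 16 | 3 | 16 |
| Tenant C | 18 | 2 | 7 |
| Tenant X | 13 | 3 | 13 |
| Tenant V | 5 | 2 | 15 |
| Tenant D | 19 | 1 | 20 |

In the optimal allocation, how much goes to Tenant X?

8

Meeting every minimum uses 3+2+3+2+1 = 11 m², leaving 42.
Highest rent per m² first: Tenant D 19 > Tenant C 18 > Tenant N 16 > Tenant X 13 > Tenant V 5.
Tenant D takes 19 more to reach its cap of 20 — 23 left.
Give Tenant C 5 more to hit its cap of 7 — 18 left.
Tenant N: +13 to 16 (cap) — 5 left.
Tenant X has room for 10 more but only 5 remain, so it gets 8.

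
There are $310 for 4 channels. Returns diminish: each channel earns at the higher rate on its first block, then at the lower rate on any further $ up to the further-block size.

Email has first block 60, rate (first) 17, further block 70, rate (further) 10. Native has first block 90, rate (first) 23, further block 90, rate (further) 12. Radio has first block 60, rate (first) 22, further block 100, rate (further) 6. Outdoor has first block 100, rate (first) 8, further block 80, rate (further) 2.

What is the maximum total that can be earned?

5590

Treat each block as its own option and order by rate: Native/T1 23 > Radio/T1 22 > Email/T1 17 > Native/T2 12 > Email/T2 10 > Outdoor/T1 8 > Radio/T2 6 > Outdoor/T2 2.
Fill Native T1 block (90 at 23) → 220 left.
Radio T1 at 22: fill all 60 → 160 left.
Email T1 at 17: fill all 60 → 100 left.
Native/T2 (12): +90 → 10 left.
Email T2 at 10: only 10 left, fill 10.
Total = 23×90 + 22×60 + 17×60 + 12×90 + 10×10 = 5590.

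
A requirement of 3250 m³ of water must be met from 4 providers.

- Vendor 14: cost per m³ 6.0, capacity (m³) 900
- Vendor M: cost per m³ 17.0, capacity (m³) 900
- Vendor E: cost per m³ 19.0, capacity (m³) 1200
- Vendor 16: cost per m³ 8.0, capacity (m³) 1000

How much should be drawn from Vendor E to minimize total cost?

450

Use providers in increasing cost order.
Vendor 14 at 6.0: take all 900 m³ ; 2350 still needed.
Vendor 16 at 8.0: take all 1000 m³ ; 1350 still needed.
Vendor M at 17.0: take all 900 m³ ; 450 still needed.
Take 450 from Vendor E at 19.0 to finish.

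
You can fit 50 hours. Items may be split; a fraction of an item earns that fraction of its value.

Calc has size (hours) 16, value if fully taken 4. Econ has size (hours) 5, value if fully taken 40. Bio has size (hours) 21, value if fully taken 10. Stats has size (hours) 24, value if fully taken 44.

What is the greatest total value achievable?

Rank by value-to-size ratio: Econ 40/5≈8, Stats 44/24≈1.83, Bio 10/21≈0.476, Calc 4/16≈0.25.
All 5 hours of Econ fit (value 40) — 45 remain.
Stats: take in full, 24 hours for value 44 — 21 left.
All 21 hours of Bio fit (value 10) — 0 remain.
Total value = 94.

94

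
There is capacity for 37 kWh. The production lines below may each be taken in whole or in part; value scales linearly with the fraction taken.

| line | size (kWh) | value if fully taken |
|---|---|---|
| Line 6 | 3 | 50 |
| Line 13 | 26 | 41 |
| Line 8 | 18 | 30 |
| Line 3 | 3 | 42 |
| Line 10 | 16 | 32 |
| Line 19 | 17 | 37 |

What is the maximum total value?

157

Rank by value-to-size ratio: Line 6 50/3≈16.7, Line 3 42/3≈14, Line 19 37/17≈2.18, Line 10 32/16≈2, Line 8 30/18≈1.67, Line 13 41/26≈1.58.
Line 6: take in full, 3 kWh for value 50 — 34 left.
Take all of Line 3 (3 kWh, value 42) — 31 kWh left.
All 17 kWh of Line 19 fit (value 37) — 14 remain.
14 kWh left: a 14/16 share of Line 10 gives 32×14/16 = 28.
Total value = 157.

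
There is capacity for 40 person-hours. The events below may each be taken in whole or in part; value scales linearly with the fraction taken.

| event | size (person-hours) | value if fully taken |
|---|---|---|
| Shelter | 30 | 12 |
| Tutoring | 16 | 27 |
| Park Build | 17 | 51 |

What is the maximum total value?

Best value per unit of size first: Park Build 51/17≈3, Tutoring 27/16≈1.69, Shelter 12/30≈0.4.
Park Build: take in full, 17 person-hours for value 51 → 23 left.
Take all of Tutoring (16 person-hours, value 27) → 7 person-hours left.
Only 7 person-hours remain; take 7/30 of Shelter for value 12×7/30 = 2.8.
Total value = 80.8.

80.8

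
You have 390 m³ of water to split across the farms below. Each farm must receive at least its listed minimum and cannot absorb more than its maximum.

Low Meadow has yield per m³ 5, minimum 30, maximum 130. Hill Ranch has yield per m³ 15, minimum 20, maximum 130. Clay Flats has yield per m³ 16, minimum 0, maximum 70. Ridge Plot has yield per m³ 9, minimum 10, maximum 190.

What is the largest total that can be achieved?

4660

Meeting every minimum uses 30+20+0+10 = 60 m³, leaving 330.
Order the farms by yield per m³: Clay Flats 16 > Hill Ranch 15 > Ridge Plot 9 > Low Meadow 5.
Clay Flats takes 70 more to reach its cap of 70 → 260 left.
Hill Ranch takes 110 more to reach its cap of 130 → 150 left.
Ridge Plot has room for 180 more but only 150 remain, so it gets 160.
Total = 5×30 + 15×130 + 16×70 + 9×160 = 4660.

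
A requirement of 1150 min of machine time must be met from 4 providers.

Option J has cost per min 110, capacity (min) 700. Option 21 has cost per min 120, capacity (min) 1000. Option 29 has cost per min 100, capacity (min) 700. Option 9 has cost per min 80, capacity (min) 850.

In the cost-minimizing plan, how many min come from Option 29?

300

Fill from the cheapest provider first.
Take 850 from Option 9 at 80 — need 300 more.
Option 29 (100): take the remaining 300 — done.
Option J, Option 21: unused.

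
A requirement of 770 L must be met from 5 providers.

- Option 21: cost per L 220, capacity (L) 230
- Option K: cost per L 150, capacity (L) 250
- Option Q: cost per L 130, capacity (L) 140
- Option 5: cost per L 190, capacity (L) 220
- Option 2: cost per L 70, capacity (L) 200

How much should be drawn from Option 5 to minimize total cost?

Cheapest first:
Option 2 (70): use full 200 → 570 L to go.
Option Q at 130: take all 140 L → 430 still needed.
Option K (150): use full 250 → 180 L to go.
Option 5 at 190: take 180 of its 220 → requirement met.
Option 21: unused.

180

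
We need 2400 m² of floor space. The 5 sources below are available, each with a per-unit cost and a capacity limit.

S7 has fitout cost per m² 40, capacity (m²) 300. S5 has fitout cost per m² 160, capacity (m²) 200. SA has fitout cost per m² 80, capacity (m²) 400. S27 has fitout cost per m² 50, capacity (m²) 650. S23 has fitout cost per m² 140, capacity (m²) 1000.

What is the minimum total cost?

224500

Fill from the cheapest source first.
S7 (40): use full 300 — 2100 m² to go.
S27 at 50: take all 650 m² — 1450 still needed.
SA (80): use full 400 — 1050 m² to go.
S23 (140): use full 1000 — 50 m² to go.
Take 50 from S5 at 160 to finish.
Cost = 300×40 + 650×50 + 400×80 + 1000×140 + 50×160 = 224500.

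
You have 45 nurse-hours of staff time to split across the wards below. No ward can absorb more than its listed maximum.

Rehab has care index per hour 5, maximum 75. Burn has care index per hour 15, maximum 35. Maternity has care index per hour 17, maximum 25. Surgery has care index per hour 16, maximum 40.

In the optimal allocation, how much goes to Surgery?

20

Highest care index per hour first: Maternity 17 > Surgery 16 > Burn 15 > Rehab 5.
Give Maternity 25 to hit its cap of 25 — 20 left.
Surgery: +20 (room for 40) → 20. Pool exhausted.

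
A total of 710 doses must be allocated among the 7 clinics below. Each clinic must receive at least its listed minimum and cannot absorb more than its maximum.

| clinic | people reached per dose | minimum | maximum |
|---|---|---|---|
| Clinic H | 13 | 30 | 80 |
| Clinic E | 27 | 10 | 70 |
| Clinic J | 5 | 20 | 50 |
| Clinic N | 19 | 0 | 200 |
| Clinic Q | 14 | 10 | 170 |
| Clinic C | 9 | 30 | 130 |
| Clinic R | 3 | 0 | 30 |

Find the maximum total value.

10560

Meeting every minimum uses 30+10+20+0+10+30+0 = 100 doses, leaving 610.
Highest people reached per dose first: Clinic E 27 > Clinic N 19 > Clinic Q 14 > Clinic H 13 > Clinic C 9 > Clinic J 5 > Clinic R 3.
Give Clinic E 60 more to hit its cap of 70 ; 550 left.
Clinic N: +200 to 200 (cap) ; 350 left.
Clinic Q: +160 to 170 (cap) ; 190 left.
Give Clinic H 50 more to hit its cap of 80 ; 140 left.
Clinic C: +100 to 130 (cap) ; 40 left.
Clinic J takes 30 more to reach its cap of 50 ; 10 left.
Clinic R: +10 (room for 30) → 10. Pool exhausted.
Total = 13×80 + 27×70 + 5×50 + 19×200 + 14×170 + 9×130 + 3×10 = 10560.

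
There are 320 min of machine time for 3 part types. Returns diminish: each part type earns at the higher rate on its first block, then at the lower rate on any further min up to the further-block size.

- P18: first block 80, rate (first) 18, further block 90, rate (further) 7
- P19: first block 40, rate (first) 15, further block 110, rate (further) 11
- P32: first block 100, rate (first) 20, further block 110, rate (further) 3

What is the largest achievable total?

5140

Order all 6 blocks by rate: P32/tier1 20 > P18/tier1 18 > P19/tier1 15 > P19/tier2 11 > P18/tier2 7 > P32/tier2 3.
P32/tier1 (20): +100 ; 220 left.
P18/tier1 (18): +80 ; 140 left.
P19/tier1 (15): +40 ; 100 left.
P19/tier2: +100 of 110 at 11; pool empty.
Total = 20×100 + 18×80 + 15×40 + 11×100 = 5140.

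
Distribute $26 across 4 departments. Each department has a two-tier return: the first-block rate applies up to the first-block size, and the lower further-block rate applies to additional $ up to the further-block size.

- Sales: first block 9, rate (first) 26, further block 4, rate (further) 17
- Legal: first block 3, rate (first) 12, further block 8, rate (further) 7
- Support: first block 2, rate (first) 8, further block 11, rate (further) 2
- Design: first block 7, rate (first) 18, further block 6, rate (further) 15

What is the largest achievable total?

518

Order all 8 blocks by rate: Sales/first 26 > Design/first 18 > Sales/second 17 > Design/second 15 > Legal/first 12 > Support/first 8 > Legal/second 7 > Support/second 2.
Sales/first (26): +9 ; 17 left.
Design first at 18: fill all 7 ; 10 left.
Sales/second (17): +4 ; 6 left.
Design/second (15): +6 ; 0 left.
Total = 26×9 + 18×7 + 17×4 + 15×6 = 518.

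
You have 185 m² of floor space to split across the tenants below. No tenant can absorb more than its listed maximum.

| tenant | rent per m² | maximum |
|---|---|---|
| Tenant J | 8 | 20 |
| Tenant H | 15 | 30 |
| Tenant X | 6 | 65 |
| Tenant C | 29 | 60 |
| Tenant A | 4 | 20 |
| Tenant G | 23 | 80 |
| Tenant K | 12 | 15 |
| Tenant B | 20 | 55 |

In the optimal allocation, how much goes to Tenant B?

Highest rent per m² first: Tenant C 29 > Tenant G 23 > Tenant B 20 > Tenant H 15 > Tenant K 12 > Tenant J 8 > Tenant X 6 > Tenant A 4.
Give Tenant C 60 to hit its cap of 60 — 125 left.
Tenant G: +80 to 80 (cap) — 45 left.
Tenant B: +45 (room for 55) → 45. Pool exhausted.

45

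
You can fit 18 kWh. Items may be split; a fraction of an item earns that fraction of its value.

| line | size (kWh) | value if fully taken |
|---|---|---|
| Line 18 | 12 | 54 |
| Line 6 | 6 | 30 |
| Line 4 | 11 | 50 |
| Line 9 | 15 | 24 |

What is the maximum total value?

84.5

Sort by value density: Line 6 30/6≈5, Line 4 50/11≈4.55, Line 18 54/12≈4.5, Line 9 24/15≈1.6.
All 6 kWh of Line 6 fit (value 30) — 12 remain.
Line 4: take in full, 11 kWh for value 50 — 1 left.
Only 1 kWh remain; take 1/12 of Line 18 for value 54×1/12 = 4.5.
Total value = 84.5.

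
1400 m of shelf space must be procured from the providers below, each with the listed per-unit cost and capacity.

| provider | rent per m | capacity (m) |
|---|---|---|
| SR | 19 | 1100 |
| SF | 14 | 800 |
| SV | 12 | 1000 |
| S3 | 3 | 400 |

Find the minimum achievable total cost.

Cheapest first:
Take 400 from S3 at 3 ; need 1000 more.
SV at 12: take all 1000 m ; 0 still needed.
SF, SR: unused.
Cost = 400×3 + 1000×12 = 13200.

13200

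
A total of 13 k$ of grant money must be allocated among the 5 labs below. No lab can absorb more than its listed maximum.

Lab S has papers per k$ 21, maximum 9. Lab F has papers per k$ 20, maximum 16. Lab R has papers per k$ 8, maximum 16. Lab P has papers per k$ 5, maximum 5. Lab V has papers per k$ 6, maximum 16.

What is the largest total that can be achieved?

269

Order the labs by papers per k$: Lab S 21 > Lab F 20 > Lab R 8 > Lab V 6 > Lab P 5.
Lab S: +9 to 9 (cap) → 4 left.
Only 4 left; Lab F takes them to reach 4.
Total = 21×9 + 20×4 = 269.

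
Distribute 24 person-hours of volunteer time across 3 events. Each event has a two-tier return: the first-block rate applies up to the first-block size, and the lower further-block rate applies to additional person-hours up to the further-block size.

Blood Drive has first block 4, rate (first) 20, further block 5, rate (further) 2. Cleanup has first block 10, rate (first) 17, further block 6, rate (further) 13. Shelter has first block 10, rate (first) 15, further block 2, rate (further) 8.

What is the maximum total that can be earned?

Treat each block as its own option and order by rate: Blood Drive/T1 20 > Cleanup/T1 17 > Shelter/T1 15 > Cleanup/T2 13 > Shelter/T2 8 > Blood Drive/T2 2.
Fill Blood Drive T1 block (4 at 20) → 20 left.
Fill Cleanup T1 block (10 at 17) → 10 left.
Fill Shelter T1 block (10 at 15) → 0 left.
Total = 20×4 + 17×10 + 15×10 = 400.

400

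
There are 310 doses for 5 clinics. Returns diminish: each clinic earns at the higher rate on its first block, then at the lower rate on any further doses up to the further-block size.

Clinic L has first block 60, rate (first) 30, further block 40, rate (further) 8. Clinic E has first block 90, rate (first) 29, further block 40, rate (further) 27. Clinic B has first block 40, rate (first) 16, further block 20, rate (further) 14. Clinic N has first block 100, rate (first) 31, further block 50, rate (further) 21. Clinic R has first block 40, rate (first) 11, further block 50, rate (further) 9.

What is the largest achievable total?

9010

Treat each block as its own option and order by rate: Clinic N/T1 31 > Clinic L/T1 30 > Clinic E/T1 29 > Clinic E/T2 27 > Clinic N/T2 21 > Clinic B/T1 16 > Clinic B/T2 14 > Clinic R/T1 11 > Clinic R/T2 9 > Clinic L/T2 8.
Clinic N T1 at 31: fill all 100 → 210 left.
Clinic L/T1 (30): +60 → 150 left.
Fill Clinic E T1 block (90 at 29) → 60 left.
Fill Clinic E T2 block (40 at 27) → 20 left.
20 remain; put them into Clinic N T2 at 21.
Total = 31×100 + 30×60 + 29×90 + 27×40 + 21×20 = 9010.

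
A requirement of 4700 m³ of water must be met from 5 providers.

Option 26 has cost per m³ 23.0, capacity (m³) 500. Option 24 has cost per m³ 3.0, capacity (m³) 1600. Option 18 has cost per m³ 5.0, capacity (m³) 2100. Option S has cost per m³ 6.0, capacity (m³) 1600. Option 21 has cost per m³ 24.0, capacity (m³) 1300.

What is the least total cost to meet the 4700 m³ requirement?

Cheapest first:
Take 1600 from Option 24 at 3.0 — need 3100 more.
Take 2100 from Option 18 at 5.0 — need 1000 more.
Option S at 6.0: take 1000 of its 1600 — requirement met.
Option 26, Option 21: unused.
Cost = 1600×3.0 + 2100×5.0 + 1000×6.0 = 21300.

21300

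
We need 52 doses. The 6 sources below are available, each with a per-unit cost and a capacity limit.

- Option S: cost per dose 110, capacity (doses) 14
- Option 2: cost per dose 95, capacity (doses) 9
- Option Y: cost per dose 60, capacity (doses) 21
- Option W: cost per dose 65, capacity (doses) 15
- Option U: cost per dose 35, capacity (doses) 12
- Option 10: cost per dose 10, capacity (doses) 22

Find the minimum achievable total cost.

1720

Fill from the cheapest source first.
Option 10 at 10: take all 22 doses → 30 still needed.
Take 12 from Option U at 35 → need 18 more.
Option Y at 60: take 18 of its 21 → requirement met.
Option W, Option 2, Option S: unused.
Cost = 22×10 + 12×35 + 18×60 = 1720.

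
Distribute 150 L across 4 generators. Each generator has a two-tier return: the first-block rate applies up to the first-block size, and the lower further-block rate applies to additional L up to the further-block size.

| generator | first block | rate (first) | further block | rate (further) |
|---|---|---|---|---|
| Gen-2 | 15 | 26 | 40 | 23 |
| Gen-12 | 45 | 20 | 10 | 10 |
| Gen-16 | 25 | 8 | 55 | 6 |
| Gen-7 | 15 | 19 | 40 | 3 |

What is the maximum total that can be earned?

Rank every tier by rate: Gen-2/tier1 26 > Gen-2/tier2 23 > Gen-12/tier1 20 > Gen-7/tier1 19 > Gen-12/tier2 10 > Gen-16/tier1 8 > Gen-16/tier2 6 > Gen-7/tier2 3.
Gen-2/tier1 (26): +15 → 135 left.
Gen-2 tier2 at 23: fill all 40 → 95 left.
Gen-12 tier1 at 20: fill all 45 → 50 left.
Gen-7 tier1 at 19: fill all 15 → 35 left.
Fill Gen-12 tier2 block (10 at 10) → 25 left.
Gen-16/tier1 (8): +25 → 0 left.
Total = 26×15 + 23×40 + 20×45 + 19×15 + 10×10 + 8×25 = 2795.

2795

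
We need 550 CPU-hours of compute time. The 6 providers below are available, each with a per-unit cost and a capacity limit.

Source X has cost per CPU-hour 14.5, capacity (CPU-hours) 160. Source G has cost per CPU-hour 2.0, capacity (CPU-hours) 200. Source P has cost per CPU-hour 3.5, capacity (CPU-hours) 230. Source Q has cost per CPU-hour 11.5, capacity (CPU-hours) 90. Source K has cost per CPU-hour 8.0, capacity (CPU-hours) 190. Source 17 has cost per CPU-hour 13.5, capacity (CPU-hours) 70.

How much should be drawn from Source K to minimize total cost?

Use providers in increasing cost order.
Source G at 2.0: take all 200 CPU-hours ; 350 still needed.
Source P at 3.5: take all 230 CPU-hours ; 120 still needed.
Source K (8.0): take the remaining 120 ; done.
Source Q, Source 17, Source X: unused.

120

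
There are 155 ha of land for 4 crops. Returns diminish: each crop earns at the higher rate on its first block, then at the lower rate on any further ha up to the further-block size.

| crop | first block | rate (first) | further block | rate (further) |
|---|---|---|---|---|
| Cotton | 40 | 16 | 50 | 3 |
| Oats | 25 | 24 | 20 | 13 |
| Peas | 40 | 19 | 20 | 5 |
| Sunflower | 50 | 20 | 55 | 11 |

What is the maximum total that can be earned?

Order all 8 blocks by rate: Oats/T1 24 > Sunflower/T1 20 > Peas/T1 19 > Cotton/T1 16 > Oats/T2 13 > Sunflower/T2 11 > Peas/T2 5 > Cotton/T2 3.
Oats/T1 (24): +25 — 130 left.
Sunflower/T1 (20): +50 — 80 left.
Peas/T1 (19): +40 — 40 left.
Cotton/T1 (16): +40 — 0 left.
Total = 24×25 + 20×50 + 19×40 + 16×40 = 3000.

3000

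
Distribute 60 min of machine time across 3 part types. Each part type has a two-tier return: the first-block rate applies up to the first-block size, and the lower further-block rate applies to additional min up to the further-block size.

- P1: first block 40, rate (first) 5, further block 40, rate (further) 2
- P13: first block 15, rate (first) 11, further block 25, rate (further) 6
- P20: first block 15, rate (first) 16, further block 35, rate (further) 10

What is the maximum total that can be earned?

Order all 6 blocks by rate: P20/first 16 > P13/first 11 > P20/second 10 > P13/second 6 > P1/first 5 > P1/second 2.
P20 first at 16: fill all 15 → 45 left.
P13/first (11): +15 → 30 left.
P20/second: +30 of 35 at 10; pool empty.
Total = 16×15 + 11×15 + 10×30 = 705.

705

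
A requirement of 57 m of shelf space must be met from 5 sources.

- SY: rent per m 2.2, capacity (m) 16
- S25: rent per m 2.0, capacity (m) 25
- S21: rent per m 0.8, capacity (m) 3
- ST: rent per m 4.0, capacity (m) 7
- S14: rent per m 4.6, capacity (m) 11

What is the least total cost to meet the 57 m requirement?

143.2

Fill from the cheapest source first.
Take 3 from S21 at 0.8 — need 54 more.
S25 (2.0): use full 25 — 29 m to go.
SY (2.2): use full 16 — 13 m to go.
Take 7 from ST at 4.0 — need 6 more.
S14 at 4.6: take 6 of its 11 — requirement met.
Cost = 3×0.8 + 25×2.0 + 16×2.2 + 7×4.0 + 6×4.6 = 143.2.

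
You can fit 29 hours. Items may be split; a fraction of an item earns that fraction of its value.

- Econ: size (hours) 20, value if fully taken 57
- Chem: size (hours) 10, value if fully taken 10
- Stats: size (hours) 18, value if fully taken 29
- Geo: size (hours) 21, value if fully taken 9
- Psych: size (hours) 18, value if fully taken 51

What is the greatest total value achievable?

Rank by value-to-size ratio: Econ 57/20≈2.85, Psych 51/18≈2.83, Stats 29/18≈1.61, Chem 10/10≈1, Geo 9/21≈0.429.
Take all of Econ (20 hours, value 57) ; 9 hours left.
Only 9 hours remain; take 9/18 of Psych for value 51×9/18 = 25.5.
Total value = 82.5.

82.5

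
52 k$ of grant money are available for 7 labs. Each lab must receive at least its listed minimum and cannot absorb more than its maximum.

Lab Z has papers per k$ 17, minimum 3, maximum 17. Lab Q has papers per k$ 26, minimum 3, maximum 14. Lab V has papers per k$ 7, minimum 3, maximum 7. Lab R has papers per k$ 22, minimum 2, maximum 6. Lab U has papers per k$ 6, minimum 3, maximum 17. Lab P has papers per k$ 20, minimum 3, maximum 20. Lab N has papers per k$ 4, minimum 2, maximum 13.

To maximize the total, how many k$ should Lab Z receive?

Meeting every minimum uses 3+3+3+2+3+3+2 = 19 k$, leaving 33.
Highest papers per k$ first: Lab Q 26 > Lab R 22 > Lab P 20 > Lab Z 17 > Lab V 7 > Lab U 6 > Lab N 4.
Lab Q: +11 to 14 (cap) → 22 left.
Lab R: +4 to 6 (cap) → 18 left.
Lab P takes 17 more to reach its cap of 20 → 1 left.
Lab Z has room for 14 more but only 1 remain, so it gets 4.

4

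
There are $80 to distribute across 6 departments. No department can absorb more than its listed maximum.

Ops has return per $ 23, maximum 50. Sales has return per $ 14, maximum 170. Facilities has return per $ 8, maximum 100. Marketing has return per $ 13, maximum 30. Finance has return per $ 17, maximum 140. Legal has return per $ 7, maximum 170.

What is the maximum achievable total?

1660

Highest return per $ first: Ops 23 > Finance 17 > Sales 14 > Marketing 13 > Facilities 8 > Legal 7.
Give Ops 50 to hit its cap of 50 → 30 left.
Finance: +30 (room for 140) → 30. Pool exhausted.
Total = 23×50 + 17×30 = 1660.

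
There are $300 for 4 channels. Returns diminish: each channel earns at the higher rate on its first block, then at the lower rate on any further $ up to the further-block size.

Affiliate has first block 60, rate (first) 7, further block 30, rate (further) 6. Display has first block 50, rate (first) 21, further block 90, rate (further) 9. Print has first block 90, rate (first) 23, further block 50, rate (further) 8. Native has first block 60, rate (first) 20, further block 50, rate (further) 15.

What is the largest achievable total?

Order all 8 blocks by rate: Print/tier1 23 > Display/tier1 21 > Native/tier1 20 > Native/tier2 15 > Display/tier2 9 > Print/tier2 8 > Affiliate/tier1 7 > Affiliate/tier2 6.
Fill Print tier1 block (90 at 23) — 210 left.
Fill Display tier1 block (50 at 21) — 160 left.
Native tier1 at 20: fill all 60 — 100 left.
Native tier2 at 15: fill all 50 — 50 left.
Display/tier2: +50 of 90 at 9; pool empty.
Total = 23×90 + 21×50 + 20×60 + 15×50 + 9×50 = 5520.

5520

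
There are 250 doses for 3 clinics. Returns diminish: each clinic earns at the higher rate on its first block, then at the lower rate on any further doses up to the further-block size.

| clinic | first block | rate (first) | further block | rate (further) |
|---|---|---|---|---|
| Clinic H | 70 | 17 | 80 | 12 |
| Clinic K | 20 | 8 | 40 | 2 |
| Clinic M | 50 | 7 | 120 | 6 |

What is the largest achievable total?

Rank every tier by rate: Clinic H/first 17 > Clinic H/second 12 > Clinic K/first 8 > Clinic M/first 7 > Clinic M/second 6 > Clinic K/second 2.
Fill Clinic H first block (70 at 17) — 180 left.
Clinic H second at 12: fill all 80 — 100 left.
Clinic K/first (8): +20 — 80 left.
Clinic M first at 7: fill all 50 — 30 left.
30 remain; put them into Clinic M second at 6.
Total = 17×70 + 12×80 + 8×20 + 7×50 + 6×30 = 2840.

2840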